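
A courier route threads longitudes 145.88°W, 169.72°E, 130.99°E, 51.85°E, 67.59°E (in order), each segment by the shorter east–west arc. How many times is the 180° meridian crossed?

Leg 1: -145.88° → +169.72°, shortest Δλ = -44.4° (west) — crosses 180°.
Leg 2: +169.72° → +130.99°, shortest Δλ = -38.73° (west) — does not cross 180°.
Leg 3: +130.99° → +51.85°, shortest Δλ = -79.14° (west) — does not cross 180°.
Leg 4: +51.85° → +67.59°, shortest Δλ = 15.74° (east) — does not cross 180°.
Total crossings: 1.

1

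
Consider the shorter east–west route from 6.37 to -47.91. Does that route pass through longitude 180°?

No

Signed shortest Δλ = ((-47.91 − 6.37 + 180) mod 360) − 180 = -54.28°.
Going west by 54.28° from +6.37° reaches -47.91° without touching 180°.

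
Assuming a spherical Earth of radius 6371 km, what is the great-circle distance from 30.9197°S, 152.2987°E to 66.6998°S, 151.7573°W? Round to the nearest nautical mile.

Δλ = -151.7573 − 152.2987 = -304.0560°; wrapped into (−180°, 180°]: 55.9440°.
Δφ = -66.6998 − -30.9197 = -35.7801°.
a = sin²(Δφ/2) + cos φ₁ · cos φ₂ · sin²(Δλ/2) = 0.169020.
c = 2·atan2(√a, √(1−a)) = 0.84737 rad → d = 6371·c ≈ 5398.57 km ≈ 2914.99 nmi.

2915 nmi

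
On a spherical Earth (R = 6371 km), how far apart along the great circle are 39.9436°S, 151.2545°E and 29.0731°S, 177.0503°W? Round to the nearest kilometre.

3125 km

Δλ = -177.0503 − 151.2545 = -328.3048°; wrapped into (−180°, 180°]: 31.6952°.
Δφ = -29.0731 − -39.9436 = 10.8705°.
a = sin²(Δφ/2) + cos φ₁ · cos φ₂ · sin²(Δλ/2) = 0.058941.
c = 2·atan2(√a, √(1−a)) = 0.49046 rad → d = 6371·c ≈ 3124.70 km.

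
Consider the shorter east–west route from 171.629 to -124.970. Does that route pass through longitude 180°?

Yes

Naïve |-124.970 − 171.629| = 296.599° > 180°, so the shorter arc goes the other way round — across 180°.
Signed shortest Δλ = ((-124.970 − 171.629 + 180) mod 360) − 180 = 63.401°.
Going east by 63.401° from +171.629° passes through 180° before reaching -124.970°.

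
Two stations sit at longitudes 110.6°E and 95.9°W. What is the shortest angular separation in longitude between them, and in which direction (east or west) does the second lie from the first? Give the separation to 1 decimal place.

153.5° east

Raw difference: -95.9 − 110.6 = -206.5°.
Normalise into (−180°, 180°]: -206.5° + 360° = 153.5°.
Positive ⇒ the second point lies to the east; separation 153.5°.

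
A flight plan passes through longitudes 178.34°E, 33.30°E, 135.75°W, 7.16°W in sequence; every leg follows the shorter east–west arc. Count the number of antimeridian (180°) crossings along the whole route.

Leg 1: +178.34° → +33.30°, shortest Δλ = -145.04° (west) — does not cross 180°.
Leg 2: +33.30° → -135.75°, shortest Δλ = -169.05° (west) — does not cross 180°.
Leg 3: -135.75° → -7.16°, shortest Δλ = 128.59° (east) — does not cross 180°.
Total crossings: 0.

0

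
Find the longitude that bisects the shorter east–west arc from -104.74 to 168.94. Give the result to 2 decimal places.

Signed shortest Δλ from -104.74° to +168.94° is -86.32°.
Midpoint longitude = -104.74° + (-86.32°)/2 = -104.74° − 43.16° = -147.90°.
(The naïve average (-104.74 + +168.94)/2 = 32.1° is on the wrong side of the globe.)

-147.90°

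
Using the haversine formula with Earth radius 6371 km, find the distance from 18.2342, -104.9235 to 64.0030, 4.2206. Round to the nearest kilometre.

Δλ = 4.2206 − -104.9235 = 109.1441°.
Δφ = 64.0030 − 18.2342 = 45.7688°.
a = sin²(Δφ/2) + cos φ₁ · cos φ₂ · sin²(Δλ/2) = 0.427643.
c = 2·atan2(√a, √(1−a)) = 1.42557 rad → d = 6371·c ≈ 9082.33 km.

9082 km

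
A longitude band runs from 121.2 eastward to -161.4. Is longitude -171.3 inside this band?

Band width going east from +121.2° to -161.4°: ((-161.4 − 121.2) mod 360) = 77.4°.
Offset of -171.3° east of the west edge: ((-171.3 − 121.2) mod 360) = 67.5°.
67.5° ≤ 77.4° ⇒ inside.

Yes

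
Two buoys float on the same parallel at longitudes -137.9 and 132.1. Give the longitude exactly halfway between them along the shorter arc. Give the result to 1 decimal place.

Signed shortest Δλ from -137.9° to +132.1° is -90.0°.
Midpoint longitude = -137.9° + (-90.0°)/2 = -137.9° − 45.0° = -182.9°.
Normalise into (−180°, 180°]: +177.1°.
(The naïve average (-137.9 + +132.1)/2 = -2.9° is on the wrong side of the globe.)

+177.1°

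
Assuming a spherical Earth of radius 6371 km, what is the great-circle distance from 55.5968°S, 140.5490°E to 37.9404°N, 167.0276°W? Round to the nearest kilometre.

Δλ = -167.0276 − 140.5490 = -307.5766°; wrapped into (−180°, 180°]: 52.4234°.
Δφ = 37.9404 − -55.5968 = 93.5372°.
a = sin²(Δφ/2) + cos φ₁ · cos φ₂ · sin²(Δλ/2) = 0.617780.
c = 2·atan2(√a, √(1−a)) = 1.80859 rad → d = 6371·c ≈ 11522.53 km.

11523 km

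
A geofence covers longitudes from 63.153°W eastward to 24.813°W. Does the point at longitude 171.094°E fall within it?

Band width going east from -63.153° to -24.813°: ((-24.813 − -63.153) mod 360) = 38.340°.
Offset of +171.094° east of the west edge: ((171.094 − -63.153) mod 360) = 234.247°.
234.247° > 38.340° ⇒ outside.

No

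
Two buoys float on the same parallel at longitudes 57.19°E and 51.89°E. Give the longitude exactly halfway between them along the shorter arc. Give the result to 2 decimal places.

Signed shortest Δλ from +57.19° to +51.89° is -5.30°.
Midpoint longitude = +57.19° + (-5.30°)/2 = +57.19° − 2.65° = +54.54°.

54.54°E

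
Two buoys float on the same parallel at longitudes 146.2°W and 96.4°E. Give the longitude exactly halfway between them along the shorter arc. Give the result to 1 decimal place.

155.1°E

Signed shortest Δλ from -146.2° to +96.4° is -117.4°.
Midpoint longitude = -146.2° + (-117.4°)/2 = -146.2° − 58.7° = -204.9°.
Normalise into (−180°, 180°]: +155.1°.
(The naïve average (-146.2 + +96.4)/2 = -24.9° is on the wrong side of the globe.)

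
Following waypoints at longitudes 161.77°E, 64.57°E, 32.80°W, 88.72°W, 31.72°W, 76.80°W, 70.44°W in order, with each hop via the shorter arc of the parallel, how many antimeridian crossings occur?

0

Leg 1: +161.77° → +64.57°, shortest Δλ = -97.2° (west) — does not cross 180°.
Leg 2: +64.57° → -32.80°, shortest Δλ = -97.37° (west) — does not cross 180°.
Leg 3: -32.80° → -88.72°, shortest Δλ = -55.92° (west) — does not cross 180°.
Leg 4: -88.72° → -31.72°, shortest Δλ = 57.0° (east) — does not cross 180°.
Leg 5: -31.72° → -76.80°, shortest Δλ = -45.08° (west) — does not cross 180°.
Leg 6: -76.80° → -70.44°, shortest Δλ = 6.36° (east) — does not cross 180°.
Total crossings: 0.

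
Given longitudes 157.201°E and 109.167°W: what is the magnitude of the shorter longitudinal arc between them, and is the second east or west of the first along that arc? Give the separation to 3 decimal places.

93.632° east

Raw difference: -109.167 − 157.201 = -266.368°.
Normalise into (−180°, 180°]: -266.368° + 360° = 93.632°.
Positive ⇒ the second point lies to the east; separation 93.632°.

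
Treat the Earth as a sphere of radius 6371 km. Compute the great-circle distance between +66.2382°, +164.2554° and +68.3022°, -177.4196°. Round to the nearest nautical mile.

Δλ = -177.4196 − 164.2554 = -341.6750°; wrapped into (−180°, 180°]: 18.3250°.
Δφ = 68.3022 − 66.2382 = 2.0640°.
a = sin²(Δφ/2) + cos φ₁ · cos φ₂ · sin²(Δλ/2) = 0.004102.
c = 2·atan2(√a, √(1−a)) = 0.12818 rad → d = 6371·c ≈ 816.61 km ≈ 440.93 nmi.

441 nmi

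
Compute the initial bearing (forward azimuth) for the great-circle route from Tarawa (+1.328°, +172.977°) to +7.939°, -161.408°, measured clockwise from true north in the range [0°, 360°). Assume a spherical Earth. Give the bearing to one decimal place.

Δλ = -161.408 − 172.977 = -334.385°; wrapped into (−180°, 180°]: 25.615°.
θ = atan2( sin Δλ · cos φ₂ , cos φ₁ · sin φ₂ − sin φ₁ · cos φ₂ · cos Δλ )
  = atan2(0.42818, 0.11738) = 74.669° → normalised to [0°, 360°): 74.669°.

74.7°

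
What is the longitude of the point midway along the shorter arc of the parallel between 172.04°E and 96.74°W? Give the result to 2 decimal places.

142.35°W

Signed shortest Δλ from +172.04° to -96.74° is +91.22°.
Midpoint longitude = +172.04° + (+91.22°)/2 = +172.04° + 45.61° = +217.65°.
Normalise into (−180°, 180°]: -142.35°.
(The naïve average (+172.04 + -96.74)/2 = 37.65° is on the wrong side of the globe.)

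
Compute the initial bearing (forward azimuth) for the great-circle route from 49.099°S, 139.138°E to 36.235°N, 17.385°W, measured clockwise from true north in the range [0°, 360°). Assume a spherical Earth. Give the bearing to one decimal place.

241.8°

Δλ = -17.385 − 139.138 = -156.523°.
θ = atan2( sin Δλ · cos φ₂ , cos φ₁ · sin φ₂ − sin φ₁ · cos φ₂ · cos Δλ )
  = atan2(-0.32133, -0.17217) = -118.182° → normalised to [0°, 360°): 241.818°.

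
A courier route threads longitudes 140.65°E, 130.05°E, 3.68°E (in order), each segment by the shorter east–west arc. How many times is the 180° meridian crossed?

Leg 1: +140.65° → +130.05°, shortest Δλ = -10.6° (west) — does not cross 180°.
Leg 2: +130.05° → +3.68°, shortest Δλ = -126.37° (west) — does not cross 180°.
Total crossings: 0.

0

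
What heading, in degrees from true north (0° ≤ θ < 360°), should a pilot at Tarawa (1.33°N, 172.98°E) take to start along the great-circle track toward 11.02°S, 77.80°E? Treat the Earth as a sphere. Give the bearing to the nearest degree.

259°

Δλ = 77.80 − 172.98 = -95.18°.
θ = atan2( sin Δλ · cos φ₂ , cos φ₁ · sin φ₂ − sin φ₁ · cos φ₂ · cos Δλ )
  = atan2(-0.97755, -0.18904) = -100.945° → normalised to [0°, 360°): 259.055°.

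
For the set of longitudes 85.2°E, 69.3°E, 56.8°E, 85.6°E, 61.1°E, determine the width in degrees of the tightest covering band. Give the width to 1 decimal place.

28.8°

Sort the longitudes: +56.8°, +61.1°, +69.3°, +85.2°, +85.6°.
Eastward gaps between consecutive values (wrapping around): 4.3°, 8.2°, 15.9°, 0.4°, 331.2°.
Largest gap = 331.2° ⇒ minimal covering band is its complement: 360° − 331.2° = 28.8°.
Band runs from +56.8° eastward to +85.6°.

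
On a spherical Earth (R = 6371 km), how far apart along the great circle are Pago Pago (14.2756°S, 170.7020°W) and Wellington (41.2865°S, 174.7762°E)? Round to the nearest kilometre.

3315 km

Δλ = 174.7762 − -170.7020 = 345.4782°; wrapped into (−180°, 180°]: -14.5218°.
Δφ = -41.2865 − -14.2756 = -27.0109°.
a = sin²(Δφ/2) + cos φ₁ · cos φ₂ · sin²(Δλ/2) = 0.066172.
c = 2·atan2(√a, √(1−a)) = 0.52033 rad → d = 6371·c ≈ 3315.02 km.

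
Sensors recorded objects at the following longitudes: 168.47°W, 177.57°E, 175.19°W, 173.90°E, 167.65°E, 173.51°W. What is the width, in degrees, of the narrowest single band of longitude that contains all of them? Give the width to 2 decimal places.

23.88°

Sort the longitudes: -175.19°, -173.51°, -168.47°, +167.65°, +173.90°, +177.57°.
Eastward gaps between consecutive values (wrapping around): 1.68°, 5.04°, 336.12°, 6.25°, 3.67°, 7.24°.
Largest gap = 336.12° ⇒ minimal covering band is its complement: 360° − 336.12° = 23.88°.
Band runs from +167.65° eastward to -168.47°, crossing the antimeridian.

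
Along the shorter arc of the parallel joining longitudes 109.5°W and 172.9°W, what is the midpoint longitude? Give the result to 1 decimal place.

141.2°W

Signed shortest Δλ from -109.5° to -172.9° is -63.4°.
Midpoint longitude = -109.5° + (-63.4°)/2 = -109.5° − 31.7° = -141.2°.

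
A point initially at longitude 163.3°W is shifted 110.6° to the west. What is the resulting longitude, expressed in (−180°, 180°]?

86.1°E

Start at -163.3°; shift −110.6° → -273.9°.
-273.9° lies outside (−180°, 180°]; add 360° → +86.1°.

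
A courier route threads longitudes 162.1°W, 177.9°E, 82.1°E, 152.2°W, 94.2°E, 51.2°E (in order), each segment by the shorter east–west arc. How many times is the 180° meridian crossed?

Leg 1: -162.1° → +177.9°, shortest Δλ = -20.0° (west) — crosses 180°.
Leg 2: +177.9° → +82.1°, shortest Δλ = -95.8° (west) — does not cross 180°.
Leg 3: +82.1° → -152.2°, shortest Δλ = 125.7° (east) — crosses 180°.
Leg 4: -152.2° → +94.2°, shortest Δλ = -113.6° (west) — crosses 180°.
Leg 5: +94.2° → +51.2°, shortest Δλ = -43.0° (west) — does not cross 180°.
Total crossings: 3.

3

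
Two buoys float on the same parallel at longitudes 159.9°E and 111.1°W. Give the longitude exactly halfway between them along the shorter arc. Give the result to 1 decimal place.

Signed shortest Δλ from +159.9° to -111.1° is +89.0°.
Midpoint longitude = +159.9° + (+89.0°)/2 = +159.9° + 44.5° = +204.4°.
Normalise into (−180°, 180°]: -155.6°.
(The naïve average (+159.9 + -111.1)/2 = 24.4° is on the wrong side of the globe.)

155.6°W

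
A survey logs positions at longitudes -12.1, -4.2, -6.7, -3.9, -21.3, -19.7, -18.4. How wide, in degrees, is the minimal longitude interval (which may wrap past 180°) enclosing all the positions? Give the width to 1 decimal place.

17.4°

Sort the longitudes: -21.3°, -19.7°, -18.4°, -12.1°, -6.7°, -4.2°, -3.9°.
Eastward gaps between consecutive values (wrapping around): 1.6°, 1.3°, 6.3°, 5.4°, 2.5°, 0.3°, 342.6°.
Largest gap = 342.6° ⇒ minimal covering band is its complement: 360° − 342.6° = 17.4°.
Band runs from -21.3° eastward to -3.9°.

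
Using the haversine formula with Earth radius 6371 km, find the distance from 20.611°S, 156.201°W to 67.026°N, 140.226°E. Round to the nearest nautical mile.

Δλ = 140.226 − -156.201 = 296.427°; wrapped into (−180°, 180°]: -63.573°.
Δφ = 67.026 − -20.611 = 87.637°.
a = sin²(Δφ/2) + cos φ₁ · cos φ₂ · sin²(Δλ/2) = 0.580753.
c = 2·atan2(√a, √(1−a)) = 1.73301 rad → d = 6371·c ≈ 11041.03 km ≈ 5961.68 nmi.

5962 nmi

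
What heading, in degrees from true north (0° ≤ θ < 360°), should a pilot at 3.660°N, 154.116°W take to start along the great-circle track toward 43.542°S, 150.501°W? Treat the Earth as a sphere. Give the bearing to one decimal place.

176.4°

Δλ = -150.501 − -154.116 = 3.615°.
θ = atan2( sin Δλ · cos φ₂ , cos φ₁ · sin φ₂ − sin φ₁ · cos φ₂ · cos Δλ )
  = atan2(0.04570, -0.73366) = 176.435° → normalised to [0°, 360°): 176.435°.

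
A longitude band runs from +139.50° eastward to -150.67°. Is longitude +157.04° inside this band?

Yes

Band width going east from +139.50° to -150.67°: ((-150.67 − 139.50) mod 360) = 69.83°.
Offset of +157.04° east of the west edge: ((157.04 − 139.50) mod 360) = 17.54°.
17.54° ≤ 69.83° ⇒ inside.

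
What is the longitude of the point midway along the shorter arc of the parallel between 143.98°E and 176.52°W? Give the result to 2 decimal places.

163.73°E

Signed shortest Δλ from +143.98° to -176.52° is +39.50°.
Midpoint longitude = +143.98° + (+39.50°)/2 = +143.98° + 19.75° = +163.73°.
(The naïve average (+143.98 + -176.52)/2 = -16.27° is on the wrong side of the globe.)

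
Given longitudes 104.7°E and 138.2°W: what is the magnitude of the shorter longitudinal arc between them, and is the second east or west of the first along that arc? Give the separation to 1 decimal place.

117.1° east

Raw difference: -138.2 − 104.7 = -242.9°.
Normalise into (−180°, 180°]: -242.9° + 360° = 117.1°.
Positive ⇒ the second point lies to the east; separation 117.1°.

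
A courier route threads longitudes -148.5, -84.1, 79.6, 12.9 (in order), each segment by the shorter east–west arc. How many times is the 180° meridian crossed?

0

Leg 1: -148.5° → -84.1°, shortest Δλ = 64.4° (east) — does not cross 180°.
Leg 2: -84.1° → +79.6°, shortest Δλ = 163.7° (east) — does not cross 180°.
Leg 3: +79.6° → +12.9°, shortest Δλ = -66.7° (west) — does not cross 180°.
Total crossings: 0.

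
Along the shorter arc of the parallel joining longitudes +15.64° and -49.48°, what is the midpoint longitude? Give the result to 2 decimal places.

-16.92°

Signed shortest Δλ from +15.64° to -49.48° is -65.12°.
Midpoint longitude = +15.64° + (-65.12°)/2 = +15.64° − 32.56° = -16.92°.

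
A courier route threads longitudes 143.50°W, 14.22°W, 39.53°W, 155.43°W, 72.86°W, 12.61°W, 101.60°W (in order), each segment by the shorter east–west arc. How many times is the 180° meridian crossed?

0

Leg 1: -143.50° → -14.22°, shortest Δλ = 129.28° (east) — does not cross 180°.
Leg 2: -14.22° → -39.53°, shortest Δλ = -25.31° (west) — does not cross 180°.
Leg 3: -39.53° → -155.43°, shortest Δλ = -115.9° (west) — does not cross 180°.
Leg 4: -155.43° → -72.86°, shortest Δλ = 82.57° (east) — does not cross 180°.
Leg 5: -72.86° → -12.61°, shortest Δλ = 60.25° (east) — does not cross 180°.
Leg 6: -12.61° → -101.60°, shortest Δλ = -88.99° (west) — does not cross 180°.
Total crossings: 0.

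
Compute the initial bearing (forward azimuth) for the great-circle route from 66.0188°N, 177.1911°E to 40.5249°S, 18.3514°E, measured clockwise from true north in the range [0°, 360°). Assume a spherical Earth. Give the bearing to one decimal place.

Δλ = 18.3514 − 177.1911 = -158.8397°.
θ = atan2( sin Δλ · cos φ₂ , cos φ₁ · sin φ₂ − sin φ₁ · cos φ₂ · cos Δλ )
  = atan2(-0.27439, 0.38359) = -35.577° → normalised to [0°, 360°): 324.423°.

324.4°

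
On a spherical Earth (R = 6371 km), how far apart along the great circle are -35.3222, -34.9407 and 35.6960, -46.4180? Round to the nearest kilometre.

Δλ = -46.4180 − -34.9407 = -11.4773°.
Δφ = 35.6960 − -35.3222 = 71.0182°.
a = sin²(Δφ/2) + cos φ₁ · cos φ₂ · sin²(Δλ/2) = 0.343991.
c = 2·atan2(√a, √(1−a)) = 1.25348 rad → d = 6371·c ≈ 7985.92 km.

7986 km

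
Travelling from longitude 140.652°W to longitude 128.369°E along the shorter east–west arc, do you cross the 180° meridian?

Naïve |128.369 − -140.652| = 269.021° > 180°, so the shorter arc goes the other way round — across 180°.
Signed shortest Δλ = ((128.369 − -140.652 + 180) mod 360) − 180 = -90.979°.
Going west by 90.979° from -140.652° passes through 180° before reaching +128.369°.

Yes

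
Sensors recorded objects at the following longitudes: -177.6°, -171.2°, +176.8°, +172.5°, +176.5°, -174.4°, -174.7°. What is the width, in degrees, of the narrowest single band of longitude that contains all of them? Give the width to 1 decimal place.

Sort the longitudes: -177.6°, -174.7°, -174.4°, -171.2°, +172.5°, +176.5°, +176.8°.
Eastward gaps between consecutive values (wrapping around): 2.9°, 0.3°, 3.2°, 343.7°, 4.0°, 0.3°, 5.6°.
Largest gap = 343.7° ⇒ minimal covering band is its complement: 360° − 343.7° = 16.3°.
Band runs from +172.5° eastward to -171.2°, crossing the antimeridian.

16.3°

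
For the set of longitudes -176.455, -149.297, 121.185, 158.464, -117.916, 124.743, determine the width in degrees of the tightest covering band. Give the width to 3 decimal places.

120.899°

Sort the longitudes: -176.455°, -149.297°, -117.916°, +121.185°, +124.743°, +158.464°.
Eastward gaps between consecutive values (wrapping around): 27.158°, 31.381°, 239.101°, 3.558°, 33.721°, 25.081°.
Largest gap = 239.101° ⇒ minimal covering band is its complement: 360° − 239.101° = 120.899°.
Band runs from +121.185° eastward to -117.916°, crossing the antimeridian.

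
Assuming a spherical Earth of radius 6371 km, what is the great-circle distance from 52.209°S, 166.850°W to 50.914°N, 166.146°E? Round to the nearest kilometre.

Δλ = 166.146 − -166.850 = 332.996°; wrapped into (−180°, 180°]: -27.004°.
Δφ = 50.914 − -52.209 = 103.123°.
a = sin²(Δφ/2) + cos φ₁ · cos φ₂ · sin²(Δλ/2) = 0.634582.
c = 2·atan2(√a, √(1−a)) = 1.84332 rad → d = 6371·c ≈ 11743.80 km.

11744 km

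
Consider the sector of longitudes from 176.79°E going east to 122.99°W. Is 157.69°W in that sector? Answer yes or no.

Band width going east from +176.79° to -122.99°: ((-122.99 − 176.79) mod 360) = 60.22°.
Offset of -157.69° east of the west edge: ((-157.69 − 176.79) mod 360) = 25.52°.
25.52° ≤ 60.22° ⇒ inside.

Yes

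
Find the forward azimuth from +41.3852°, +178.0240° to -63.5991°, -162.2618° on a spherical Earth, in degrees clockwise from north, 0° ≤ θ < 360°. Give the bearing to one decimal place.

171.0°

Δλ = -162.2618 − 178.0240 = -340.2858°; wrapped into (−180°, 180°]: 19.7142°.
θ = atan2( sin Δλ · cos φ₂ , cos φ₁ · sin φ₂ − sin φ₁ · cos φ₂ · cos Δλ )
  = atan2(0.14999, -0.94877) = 171.016° → normalised to [0°, 360°): 171.016°.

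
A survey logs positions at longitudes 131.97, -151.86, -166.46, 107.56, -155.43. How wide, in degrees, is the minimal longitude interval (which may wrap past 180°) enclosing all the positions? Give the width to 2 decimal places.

Sort the longitudes: -166.46°, -155.43°, -151.86°, +107.56°, +131.97°.
Eastward gaps between consecutive values (wrapping around): 11.03°, 3.57°, 259.42°, 24.41°, 61.57°.
Largest gap = 259.42° ⇒ minimal covering band is its complement: 360° − 259.42° = 100.58°.
Band runs from +107.56° eastward to -151.86°, crossing the antimeridian.

100.58°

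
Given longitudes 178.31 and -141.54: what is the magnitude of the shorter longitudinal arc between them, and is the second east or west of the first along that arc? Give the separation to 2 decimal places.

Raw difference: -141.54 − 178.31 = -319.85°.
Normalise into (−180°, 180°]: -319.85° + 360° = 40.15°.
Positive ⇒ the second point lies to the east; separation 40.15°.

40.15° east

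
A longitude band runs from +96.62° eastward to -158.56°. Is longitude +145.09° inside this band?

Yes

Band width going east from +96.62° to -158.56°: ((-158.56 − 96.62) mod 360) = 104.82°.
Offset of +145.09° east of the west edge: ((145.09 − 96.62) mod 360) = 48.47°.
48.47° ≤ 104.82° ⇒ inside.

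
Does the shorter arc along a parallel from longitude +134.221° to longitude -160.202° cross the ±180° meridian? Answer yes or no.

Naïve |-160.202 − 134.221| = 294.423° > 180°, so the shorter arc goes the other way round — across 180°.
Signed shortest Δλ = ((-160.202 − 134.221 + 180) mod 360) − 180 = 65.577°.
Going east by 65.577° from +134.221° passes through 180° before reaching -160.202°.

Yes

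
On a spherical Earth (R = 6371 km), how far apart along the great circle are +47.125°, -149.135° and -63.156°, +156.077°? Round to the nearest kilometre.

Δλ = 156.077 − -149.135 = 305.212°; wrapped into (−180°, 180°]: -54.788°.
Δφ = -63.156 − 47.125 = -110.281°.
a = sin²(Δφ/2) + cos φ₁ · cos φ₂ · sin²(Δλ/2) = 0.738355.
c = 2·atan2(√a, √(1−a)) = 2.06771 rad → d = 6371·c ≈ 13173.35 km.

13173 km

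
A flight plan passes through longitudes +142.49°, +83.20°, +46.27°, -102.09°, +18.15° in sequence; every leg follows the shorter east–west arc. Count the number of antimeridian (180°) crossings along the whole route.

Leg 1: +142.49° → +83.20°, shortest Δλ = -59.29° (west) — does not cross 180°.
Leg 2: +83.20° → +46.27°, shortest Δλ = -36.93° (west) — does not cross 180°.
Leg 3: +46.27° → -102.09°, shortest Δλ = -148.36° (west) — does not cross 180°.
Leg 4: -102.09° → +18.15°, shortest Δλ = 120.24° (east) — does not cross 180°.
Total crossings: 0.

0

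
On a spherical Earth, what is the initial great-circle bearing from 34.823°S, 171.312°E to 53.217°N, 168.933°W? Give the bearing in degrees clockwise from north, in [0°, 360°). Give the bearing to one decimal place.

Δλ = -168.933 − 171.312 = -340.245°; wrapped into (−180°, 180°]: 19.755°.
θ = atan2( sin Δλ · cos φ₂ , cos φ₁ · sin φ₂ − sin φ₁ · cos φ₂ · cos Δλ )
  = atan2(0.20239, 0.97929) = 11.677° → normalised to [0°, 360°): 11.677°.

11.7°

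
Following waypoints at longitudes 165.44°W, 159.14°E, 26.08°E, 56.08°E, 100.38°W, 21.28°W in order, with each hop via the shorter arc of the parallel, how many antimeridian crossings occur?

1

Leg 1: -165.44° → +159.14°, shortest Δλ = -35.42° (west) — crosses 180°.
Leg 2: +159.14° → +26.08°, shortest Δλ = -133.06° (west) — does not cross 180°.
Leg 3: +26.08° → +56.08°, shortest Δλ = 30.0° (east) — does not cross 180°.
Leg 4: +56.08° → -100.38°, shortest Δλ = -156.46° (west) — does not cross 180°.
Leg 5: -100.38° → -21.28°, shortest Δλ = 79.1° (east) — does not cross 180°.
Total crossings: 1.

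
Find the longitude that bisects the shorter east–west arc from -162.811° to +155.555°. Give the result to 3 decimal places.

+176.372°

Signed shortest Δλ from -162.811° to +155.555° is -41.634°.
Midpoint longitude = -162.811° + (-41.634°)/2 = -162.811° − 20.817° = -183.628°.
Normalise into (−180°, 180°]: +176.372°.
(The naïve average (-162.811 + +155.555)/2 = -3.628° is on the wrong side of the globe.)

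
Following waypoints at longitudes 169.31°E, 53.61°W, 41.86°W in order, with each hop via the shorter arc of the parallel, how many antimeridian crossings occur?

1

Leg 1: +169.31° → -53.61°, shortest Δλ = 137.08° (east) — crosses 180°.
Leg 2: -53.61° → -41.86°, shortest Δλ = 11.75° (east) — does not cross 180°.
Total crossings: 1.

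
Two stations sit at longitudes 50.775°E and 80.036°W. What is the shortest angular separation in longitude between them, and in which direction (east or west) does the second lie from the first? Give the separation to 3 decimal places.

Raw difference: -80.036 − 50.775 = -130.811°.
Normalise into (−180°, 180°]: -130.811° stays -130.811°.
Negative ⇒ the second point lies to the west; separation 130.811°.

130.811° west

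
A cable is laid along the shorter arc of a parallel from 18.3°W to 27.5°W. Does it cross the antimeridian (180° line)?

No

Signed shortest Δλ = ((-27.5 − -18.3 + 180) mod 360) − 180 = -9.2°.
Going west by 9.2° from -18.3° reaches -27.5° without touching 180°.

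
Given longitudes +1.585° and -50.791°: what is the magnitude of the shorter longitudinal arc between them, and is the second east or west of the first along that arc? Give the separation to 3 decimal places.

52.376° west

Raw difference: -50.791 − 1.585 = -52.376°.
Normalise into (−180°, 180°]: -52.376° stays -52.376°.
Negative ⇒ the second point lies to the west; separation 52.376°.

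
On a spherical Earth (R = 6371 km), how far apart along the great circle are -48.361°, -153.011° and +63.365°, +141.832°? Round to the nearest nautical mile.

7378 nmi

Δλ = 141.832 − -153.011 = 294.843°; wrapped into (−180°, 180°]: -65.157°.
Δφ = 63.365 − -48.361 = 111.726°.
a = sin²(Δφ/2) + cos φ₁ · cos φ₂ · sin²(Δλ/2) = 0.771447.
c = 2·atan2(√a, √(1−a)) = 2.14467 rad → d = 6371·c ≈ 13663.72 km ≈ 7377.82 nmi.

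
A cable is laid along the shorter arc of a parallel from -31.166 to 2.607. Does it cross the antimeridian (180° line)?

No

Signed shortest Δλ = ((2.607 − -31.166 + 180) mod 360) − 180 = 33.773°.
Going east by 33.773° from -31.166° reaches +2.607° without touching 180°.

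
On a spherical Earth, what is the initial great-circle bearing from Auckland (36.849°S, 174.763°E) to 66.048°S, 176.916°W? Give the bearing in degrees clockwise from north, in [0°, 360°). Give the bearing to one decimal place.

Δλ = -176.916 − 174.763 = -351.679°; wrapped into (−180°, 180°]: 8.321°.
θ = atan2( sin Δλ · cos φ₂ , cos φ₁ · sin φ₂ − sin φ₁ · cos φ₂ · cos Δλ )
  = atan2(0.05875, -0.49041) = 173.168° → normalised to [0°, 360°): 173.168°.

173.2°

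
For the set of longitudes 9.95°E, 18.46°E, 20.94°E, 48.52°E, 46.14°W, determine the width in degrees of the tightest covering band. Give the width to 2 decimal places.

94.66°

Sort the longitudes: -46.14°, +9.95°, +18.46°, +20.94°, +48.52°.
Eastward gaps between consecutive values (wrapping around): 56.09°, 8.51°, 2.48°, 27.58°, 265.34°.
Largest gap = 265.34° ⇒ minimal covering band is its complement: 360° − 265.34° = 94.66°.
Band runs from -46.14° eastward to +48.52°.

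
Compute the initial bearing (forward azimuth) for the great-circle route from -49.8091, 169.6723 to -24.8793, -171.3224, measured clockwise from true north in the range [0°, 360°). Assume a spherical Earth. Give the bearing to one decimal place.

37.6°

Δλ = -171.3224 − 169.6723 = -340.9947°; wrapped into (−180°, 180°]: 19.0053°.
θ = atan2( sin Δλ · cos φ₂ , cos φ₁ · sin φ₂ − sin φ₁ · cos φ₂ · cos Δλ )
  = atan2(0.29543, 0.38373) = 37.593° → normalised to [0°, 360°): 37.593°.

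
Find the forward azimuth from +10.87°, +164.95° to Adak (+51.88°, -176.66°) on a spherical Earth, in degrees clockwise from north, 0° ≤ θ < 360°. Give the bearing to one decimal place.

16.4°

Δλ = -176.66 − 164.95 = -341.61°; wrapped into (−180°, 180°]: 18.39°.
θ = atan2( sin Δλ · cos φ₂ , cos φ₁ · sin φ₂ − sin φ₁ · cos φ₂ · cos Δλ )
  = atan2(0.19475, 0.66214) = 16.390° → normalised to [0°, 360°): 16.390°.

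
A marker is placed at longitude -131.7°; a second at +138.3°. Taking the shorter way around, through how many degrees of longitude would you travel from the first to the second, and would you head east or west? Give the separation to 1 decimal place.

Raw difference: 138.3 − -131.7 = 270.0°.
Normalise into (−180°, 180°]: 270.0° − 360° = -90.0°.
Negative ⇒ the second point lies to the west; separation 90.0°.

90.0° west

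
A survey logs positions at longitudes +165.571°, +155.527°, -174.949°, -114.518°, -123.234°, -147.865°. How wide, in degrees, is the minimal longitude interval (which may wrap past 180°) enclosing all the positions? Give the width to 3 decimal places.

Sort the longitudes: -174.949°, -147.865°, -123.234°, -114.518°, +155.527°, +165.571°.
Eastward gaps between consecutive values (wrapping around): 27.084°, 24.631°, 8.716°, 270.045°, 10.044°, 19.480°.
Largest gap = 270.045° ⇒ minimal covering band is its complement: 360° − 270.045° = 89.955°.
Band runs from +155.527° eastward to -114.518°, crossing the antimeridian.

89.955°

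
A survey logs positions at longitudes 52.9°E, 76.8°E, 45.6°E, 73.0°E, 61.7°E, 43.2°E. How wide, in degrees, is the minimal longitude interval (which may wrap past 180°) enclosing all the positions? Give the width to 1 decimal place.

33.6°

Sort the longitudes: +43.2°, +45.6°, +52.9°, +61.7°, +73.0°, +76.8°.
Eastward gaps between consecutive values (wrapping around): 2.4°, 7.3°, 8.8°, 11.3°, 3.8°, 326.4°.
Largest gap = 326.4° ⇒ minimal covering band is its complement: 360° − 326.4° = 33.6°.
Band runs from +43.2° eastward to +76.8°.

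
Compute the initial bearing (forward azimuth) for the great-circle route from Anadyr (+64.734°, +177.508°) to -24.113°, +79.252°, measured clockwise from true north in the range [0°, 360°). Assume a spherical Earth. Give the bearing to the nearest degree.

266°

Δλ = 79.252 − 177.508 = -98.256°.
θ = atan2( sin Δλ · cos φ₂ , cos φ₁ · sin φ₂ − sin φ₁ · cos φ₂ · cos Δλ )
  = atan2(-0.90328, -0.05584) = -93.538° → normalised to [0°, 360°): 266.462°.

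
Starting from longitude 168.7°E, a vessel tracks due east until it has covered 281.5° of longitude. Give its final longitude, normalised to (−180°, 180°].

Start at +168.7°; shift +281.5° → +450.2°.
+450.2° lies outside (−180°, 180°]; subtract 360° → +90.2°.

90.2°E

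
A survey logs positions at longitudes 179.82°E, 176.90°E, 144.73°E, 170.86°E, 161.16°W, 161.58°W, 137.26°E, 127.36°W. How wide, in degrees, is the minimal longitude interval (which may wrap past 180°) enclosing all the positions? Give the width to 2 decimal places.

Sort the longitudes: -161.58°, -161.16°, -127.36°, +137.26°, +144.73°, +170.86°, +176.90°, +179.82°.
Eastward gaps between consecutive values (wrapping around): 0.42°, 33.80°, 264.62°, 7.47°, 26.13°, 6.04°, 2.92°, 18.60°.
Largest gap = 264.62° ⇒ minimal covering band is its complement: 360° − 264.62° = 95.38°.
Band runs from +137.26° eastward to -127.36°, crossing the antimeridian.

95.38°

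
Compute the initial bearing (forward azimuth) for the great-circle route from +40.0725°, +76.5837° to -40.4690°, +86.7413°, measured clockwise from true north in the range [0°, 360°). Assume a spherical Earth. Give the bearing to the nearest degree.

Δλ = 86.7413 − 76.5837 = 10.1576°.
θ = atan2( sin Δλ · cos φ₂ , cos φ₁ · sin φ₂ − sin φ₁ · cos φ₂ · cos Δλ )
  = atan2(0.13416, -0.97873) = 172.195° → normalised to [0°, 360°): 172.195°.

172°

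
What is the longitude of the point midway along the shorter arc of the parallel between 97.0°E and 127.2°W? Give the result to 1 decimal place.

164.9°E

Signed shortest Δλ from +97.0° to -127.2° is +135.8°.
Midpoint longitude = +97.0° + (+135.8°)/2 = +97.0° + 67.9° = +164.9°.
(The naïve average (+97.0 + -127.2)/2 = -15.1° is on the wrong side of the globe.)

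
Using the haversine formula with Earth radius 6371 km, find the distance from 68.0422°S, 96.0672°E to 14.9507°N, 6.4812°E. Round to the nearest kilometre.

11530 km

Δλ = 6.4812 − 96.0672 = -89.5860°.
Δφ = 14.9507 − -68.0422 = 82.9929°.
a = sin²(Δφ/2) + cos φ₁ · cos φ₂ · sin²(Δλ/2) = 0.618331.
c = 2·atan2(√a, √(1−a)) = 1.80973 rad → d = 6371·c ≈ 11529.76 km.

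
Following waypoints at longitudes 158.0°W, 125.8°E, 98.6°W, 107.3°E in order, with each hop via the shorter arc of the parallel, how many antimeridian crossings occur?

Leg 1: -158.0° → +125.8°, shortest Δλ = -76.2° (west) — crosses 180°.
Leg 2: +125.8° → -98.6°, shortest Δλ = 135.6° (east) — crosses 180°.
Leg 3: -98.6° → +107.3°, shortest Δλ = -154.1° (west) — crosses 180°.
Total crossings: 3.

3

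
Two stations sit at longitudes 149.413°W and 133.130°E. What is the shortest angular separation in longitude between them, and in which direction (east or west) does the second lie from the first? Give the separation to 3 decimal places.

77.457° west

Raw difference: 133.130 − -149.413 = 282.543°.
Normalise into (−180°, 180°]: 282.543° − 360° = -77.457°.
Negative ⇒ the second point lies to the west; separation 77.457°.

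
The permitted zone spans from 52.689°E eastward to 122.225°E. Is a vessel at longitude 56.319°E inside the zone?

Yes

Band width going east from +52.689° to +122.225°: ((122.225 − 52.689) mod 360) = 69.536°.
Offset of +56.319° east of the west edge: ((56.319 − 52.689) mod 360) = 3.630°.
3.630° ≤ 69.536° ⇒ inside.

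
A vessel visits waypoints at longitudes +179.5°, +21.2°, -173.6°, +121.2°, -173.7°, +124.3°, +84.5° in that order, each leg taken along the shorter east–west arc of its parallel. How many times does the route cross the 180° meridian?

4

Leg 1: +179.5° → +21.2°, shortest Δλ = -158.3° (west) — does not cross 180°.
Leg 2: +21.2° → -173.6°, shortest Δλ = 165.2° (east) — crosses 180°.
Leg 3: -173.6° → +121.2°, shortest Δλ = -65.2° (west) — crosses 180°.
Leg 4: +121.2° → -173.7°, shortest Δλ = 65.1° (east) — crosses 180°.
Leg 5: -173.7° → +124.3°, shortest Δλ = -62.0° (west) — crosses 180°.
Leg 6: +124.3° → +84.5°, shortest Δλ = -39.8° (west) — does not cross 180°.
Total crossings: 4.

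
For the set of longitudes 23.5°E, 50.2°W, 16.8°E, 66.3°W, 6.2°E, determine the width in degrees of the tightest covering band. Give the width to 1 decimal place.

Sort the longitudes: -66.3°, -50.2°, +6.2°, +16.8°, +23.5°.
Eastward gaps between consecutive values (wrapping around): 16.1°, 56.4°, 10.6°, 6.7°, 270.2°.
Largest gap = 270.2° ⇒ minimal covering band is its complement: 360° − 270.2° = 89.8°.
Band runs from -66.3° eastward to +23.5°.

89.8°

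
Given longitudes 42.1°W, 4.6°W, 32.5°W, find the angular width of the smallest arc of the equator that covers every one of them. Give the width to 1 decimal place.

37.5°

Sort the longitudes: -42.1°, -32.5°, -4.6°.
Eastward gaps between consecutive values (wrapping around): 9.6°, 27.9°, 322.5°.
Largest gap = 322.5° ⇒ minimal covering band is its complement: 360° − 322.5° = 37.5°.
Band runs from -42.1° eastward to -4.6°.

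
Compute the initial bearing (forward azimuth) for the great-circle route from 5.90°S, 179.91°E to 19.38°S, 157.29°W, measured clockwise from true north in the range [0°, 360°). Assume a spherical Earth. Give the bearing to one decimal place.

123.4°

Δλ = -157.29 − 179.91 = -337.20°; wrapped into (−180°, 180°]: 22.80°.
θ = atan2( sin Δλ · cos φ₂ , cos φ₁ · sin φ₂ − sin φ₁ · cos φ₂ · cos Δλ )
  = atan2(0.36556, -0.24068) = 123.361° → normalised to [0°, 360°): 123.361°.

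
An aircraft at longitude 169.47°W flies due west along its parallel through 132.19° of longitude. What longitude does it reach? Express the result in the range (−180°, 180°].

58.34°E

Start at -169.47°; shift −132.19° → -301.66°.
-301.66° lies outside (−180°, 180°]; add 360° → +58.34°.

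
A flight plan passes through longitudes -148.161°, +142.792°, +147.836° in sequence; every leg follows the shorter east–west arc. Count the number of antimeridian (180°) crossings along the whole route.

1

Leg 1: -148.161° → +142.792°, shortest Δλ = -69.047° (west) — crosses 180°.
Leg 2: +142.792° → +147.836°, shortest Δλ = 5.044° (east) — does not cross 180°.
Total crossings: 1.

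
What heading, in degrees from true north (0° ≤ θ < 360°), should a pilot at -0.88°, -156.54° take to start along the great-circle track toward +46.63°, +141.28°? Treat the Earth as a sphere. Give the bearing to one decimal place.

Δλ = 141.28 − -156.54 = 297.82°; wrapped into (−180°, 180°]: -62.18°.
θ = atan2( sin Δλ · cos φ₂ , cos φ₁ · sin φ₂ − sin φ₁ · cos φ₂ · cos Δλ )
  = atan2(-0.60734, 0.73177) = -39.691° → normalised to [0°, 360°): 320.309°.

320.3°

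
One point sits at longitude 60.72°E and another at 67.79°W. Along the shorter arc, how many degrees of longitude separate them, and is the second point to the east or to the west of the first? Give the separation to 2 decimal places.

Raw difference: -67.79 − 60.72 = -128.51°.
Normalise into (−180°, 180°]: -128.51° stays -128.51°.
Negative ⇒ the second point lies to the west; separation 128.51°.

128.51° west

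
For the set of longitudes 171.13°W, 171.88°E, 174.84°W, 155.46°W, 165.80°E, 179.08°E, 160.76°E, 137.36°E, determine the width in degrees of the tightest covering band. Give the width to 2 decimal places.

Sort the longitudes: -174.84°, -171.13°, -155.46°, +137.36°, +160.76°, +165.80°, +171.88°, +179.08°.
Eastward gaps between consecutive values (wrapping around): 3.71°, 15.67°, 292.82°, 23.40°, 5.04°, 6.08°, 7.20°, 6.08°.
Largest gap = 292.82° ⇒ minimal covering band is its complement: 360° − 292.82° = 67.18°.
Band runs from +137.36° eastward to -155.46°, crossing the antimeridian.

67.18°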